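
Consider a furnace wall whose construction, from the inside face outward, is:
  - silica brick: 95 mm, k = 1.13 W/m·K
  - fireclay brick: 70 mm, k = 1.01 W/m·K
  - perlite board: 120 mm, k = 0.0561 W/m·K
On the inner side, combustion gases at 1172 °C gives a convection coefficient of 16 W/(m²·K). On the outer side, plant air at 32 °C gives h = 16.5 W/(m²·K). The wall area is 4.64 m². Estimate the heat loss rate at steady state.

Q ≈ 2190 W

Model the wall as resistances in series:
R_inner film = 1/(h_i·A) = 1/(16×4.64) = 0.01347 K/W
R_silica brick = L/(kA) = 0.095/(1.13×4.64) = 0.01812 K/W
R_fireclay brick = L/(kA) = 0.07/(1.01×4.64) = 0.01494 K/W
R_perlite board = L/(kA) = 0.12/(0.0561×4.64) = 0.461 K/W
R_outer film = 1/(h_o·A) = 1/(16.5×4.64) = 0.01306 K/W
R_total = 0.5206 K/W
Q = ΔT / R_total = 1140 / 0.5206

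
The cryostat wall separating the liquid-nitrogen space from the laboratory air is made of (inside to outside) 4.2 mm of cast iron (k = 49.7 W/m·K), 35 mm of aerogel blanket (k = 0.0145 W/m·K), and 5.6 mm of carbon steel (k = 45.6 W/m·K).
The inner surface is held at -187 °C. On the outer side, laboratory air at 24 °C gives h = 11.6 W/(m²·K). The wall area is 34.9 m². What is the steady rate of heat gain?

Q ≈ 2950 W

Using the resistance-network approach (series):
R_cast iron = L/(kA) = 0.0042/(49.7×34.9) = 2.421×10^-6 K/W
R_aerogel blanket = L/(kA) = 0.035/(0.0145×34.9) = 0.06916 K/W
R_carbon steel = L/(kA) = 0.0056/(45.6×34.9) = 3.519×10^-6 K/W
R_outer film = 1/(h_o·A) = 1/(11.6×34.9) = 0.00247 K/W
R_total = 0.07164 K/W
Q = ΔT / R_total = 211 / 0.07164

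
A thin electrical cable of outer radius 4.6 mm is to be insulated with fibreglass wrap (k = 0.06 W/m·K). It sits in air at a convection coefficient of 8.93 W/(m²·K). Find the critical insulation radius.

r_cr ≈ 6.72 mm

For a cylinder r_cr = k/h = 0.06/8.93
r_cr = 6.72 mm; since the bare radius (4.6 mm) is below r_cr, adding a thin layer of insulation will *increase* heat loss.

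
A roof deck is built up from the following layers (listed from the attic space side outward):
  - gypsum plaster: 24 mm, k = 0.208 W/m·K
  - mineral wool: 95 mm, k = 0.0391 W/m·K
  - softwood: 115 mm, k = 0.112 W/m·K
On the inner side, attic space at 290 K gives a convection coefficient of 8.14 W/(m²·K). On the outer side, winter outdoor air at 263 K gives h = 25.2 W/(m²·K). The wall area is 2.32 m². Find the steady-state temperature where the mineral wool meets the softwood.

Using the resistance-network approach (series):
R_inner film = 1/(h_i·A) = 1/(8.14×2.32) = 0.05295 K/W
R_gypsum plaster = L/(kA) = 0.024/(0.208×2.32) = 0.04973 K/W
R_mineral wool = L/(kA) = 0.095/(0.0391×2.32) = 1.047 K/W
R_softwood = L/(kA) = 0.115/(0.112×2.32) = 0.4426 K/W
R_outer film = 1/(h_o·A) = 1/(25.2×2.32) = 0.0171 K/W
R_total = 1.61 K/W;  Q = ΔT/R_total = 27/1.61 = 16.77 W
T_interface = T_inner − Q·ΣR(inner→interface) = 290 − 16.8×1.15

T ≈ 271 K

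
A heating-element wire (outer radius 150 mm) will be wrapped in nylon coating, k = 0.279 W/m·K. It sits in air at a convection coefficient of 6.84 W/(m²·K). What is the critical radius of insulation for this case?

r_cr ≈ 40.8 mm

For a cylinder r_cr = k/h = 0.279/6.84
r_cr = 40.8 mm; since the bare radius (150 mm) is above r_cr, any added insulation will reduce heat loss.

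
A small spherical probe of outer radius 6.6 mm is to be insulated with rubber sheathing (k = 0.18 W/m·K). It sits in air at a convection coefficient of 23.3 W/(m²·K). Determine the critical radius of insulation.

r_cr ≈ 15.5 mm

For a sphere r_cr = 2k/h = 2×0.18/23.3
r_cr = 15.5 mm; since the bare radius (6.6 mm) is below r_cr, adding a thin layer of insulation will *increase* heat loss.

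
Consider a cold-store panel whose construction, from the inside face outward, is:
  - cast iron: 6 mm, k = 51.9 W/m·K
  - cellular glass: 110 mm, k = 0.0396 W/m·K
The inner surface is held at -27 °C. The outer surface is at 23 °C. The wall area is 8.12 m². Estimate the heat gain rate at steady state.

Q ≈ 146 W

Model the wall as resistances in series:
R_cast iron = L/(kA) = 0.006/(51.9×8.12) = 1.424×10^-5 K/W
R_cellular glass = L/(kA) = 0.11/(0.0396×8.12) = 0.3421 K/W
R_total = 0.3421 K/W
Q = ΔT / R_total = 50 / 0.3421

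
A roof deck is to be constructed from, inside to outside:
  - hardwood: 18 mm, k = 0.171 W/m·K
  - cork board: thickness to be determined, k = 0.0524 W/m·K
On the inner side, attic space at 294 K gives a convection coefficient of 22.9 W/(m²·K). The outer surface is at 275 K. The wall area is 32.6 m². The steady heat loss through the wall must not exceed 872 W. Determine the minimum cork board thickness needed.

L ≈ 29.4 mm

Treating each layer as a thermal resistance in series:
R_inner film = 1/(h_i·A) = 1/(22.9×32.6) = 0.00134 K/W
R_hardwood = L/(kA) = 0.018/(0.171×32.6) = 0.003229 K/W
Sum of the known resistances R_other = 0.004568 K/W
Required total resistance R_tot = ΔT/Q_allow = 19/872 = 0.02179 K/W
R_cork board = R_tot − R_other = 0.01722 K/W
L = R·k·A = 0.01722×0.0524×32.6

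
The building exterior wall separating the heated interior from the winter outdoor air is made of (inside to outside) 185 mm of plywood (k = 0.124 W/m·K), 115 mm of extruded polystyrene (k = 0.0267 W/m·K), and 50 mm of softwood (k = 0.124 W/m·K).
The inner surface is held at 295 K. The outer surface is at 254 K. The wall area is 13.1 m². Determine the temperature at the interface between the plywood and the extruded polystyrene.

Model the wall as resistances in series:
R_plywood = L/(kA) = 0.185/(0.124×13.1) = 0.1139 K/W
R_extruded polystyrene = L/(kA) = 0.115/(0.0267×13.1) = 0.3288 K/W
R_softwood = L/(kA) = 0.05/(0.124×13.1) = 0.03078 K/W
R_total = 0.4735 K/W;  Q = ΔT/R_total = 41/0.4735 = 86.6 W
T_interface = T_inner − Q·ΣR(inner→interface) = 295 − 86.6×0.1139

T ≈ 285 K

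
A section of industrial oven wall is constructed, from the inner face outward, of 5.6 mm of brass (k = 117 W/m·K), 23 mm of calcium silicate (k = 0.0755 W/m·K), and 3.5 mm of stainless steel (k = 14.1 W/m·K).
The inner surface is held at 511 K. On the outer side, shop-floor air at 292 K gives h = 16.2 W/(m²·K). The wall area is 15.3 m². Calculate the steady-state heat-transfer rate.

Model the wall as resistances in series:
R_brass = L/(kA) = 0.0056/(117×15.3) = 3.128×10^-6 K/W
R_calcium silicate = L/(kA) = 0.023/(0.0755×15.3) = 0.01991 K/W
R_stainless steel = L/(kA) = 0.0035/(14.1×15.3) = 1.622×10^-5 K/W
R_outer film = 1/(h_o·A) = 1/(16.2×15.3) = 0.004035 K/W
R_total = 0.02396 K/W
Q = ΔT / R_total = 219 / 0.02396

Q ≈ 9140 W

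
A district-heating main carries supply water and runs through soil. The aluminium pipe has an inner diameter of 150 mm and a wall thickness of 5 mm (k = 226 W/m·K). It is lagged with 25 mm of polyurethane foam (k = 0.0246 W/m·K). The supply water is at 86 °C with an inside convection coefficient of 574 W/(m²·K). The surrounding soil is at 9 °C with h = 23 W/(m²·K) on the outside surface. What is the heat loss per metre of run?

q′ ≈ 42.1 W/m

Radial resistances (cylindrical: R_cond = ln(r_o/r_i)/(2πkL), R_conv = 1/(h·2πrL)):
R_inner film = 1/(h_i·2πr₁L) = 1/(574×2π×0.075×1) = 0.003697 K/W
R_aluminium pipe wall = ln(80/75)/(2π×226×1) = 4.545×10^-5 K/W
R_polyurethane foam = ln(105/80)/(2π×0.0246×1) = 1.759 K/W
R_outer film = 1/(h_o·2πr_oL) = 1/(23×2π×0.105×1) = 0.0659 K/W
R_total = 1.829 K/W
Q = ΔT/R_total = 77/1.829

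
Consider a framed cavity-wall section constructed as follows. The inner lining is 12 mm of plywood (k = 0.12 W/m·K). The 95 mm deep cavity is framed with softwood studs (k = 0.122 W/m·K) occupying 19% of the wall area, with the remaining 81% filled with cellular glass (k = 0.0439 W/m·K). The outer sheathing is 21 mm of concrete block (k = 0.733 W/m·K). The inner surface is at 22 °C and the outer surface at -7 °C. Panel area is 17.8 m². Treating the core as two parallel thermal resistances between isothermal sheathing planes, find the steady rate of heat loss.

Q ≈ 296 W

Sheathing layers in series; stud and cavity paths in parallel between them.
R_inner = 0.012/(0.12×17.8) = 0.005618 K/W
R_stud  = 0.095/(0.122×0.19×17.8) = 0.2302 K/W
R_cav   = 0.095/(0.0439×0.81×17.8) = 0.1501 K/W
1/R_core = 1/R_stud + 1/R_cav → R_core = 0.09086 K/W
R_outer = 0.021/(0.733×17.8) = 0.00161 K/W
R_total = 0.09809 K/W
Q = ΔT/R_total = 29/0.09809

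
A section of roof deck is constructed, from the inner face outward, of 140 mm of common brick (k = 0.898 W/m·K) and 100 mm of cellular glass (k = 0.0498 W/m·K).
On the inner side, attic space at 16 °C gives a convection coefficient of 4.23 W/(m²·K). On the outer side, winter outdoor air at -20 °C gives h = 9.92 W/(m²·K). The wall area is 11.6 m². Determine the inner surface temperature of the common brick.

Treating each layer as a thermal resistance in series:
R_inner film = 1/(h_i·A) = 1/(4.23×11.6) = 0.02038 K/W
R_common brick = L/(kA) = 0.14/(0.898×11.6) = 0.01344 K/W
R_cellular glass = L/(kA) = 0.1/(0.0498×11.6) = 0.1731 K/W
R_outer film = 1/(h_o·A) = 1/(9.92×11.6) = 0.00869 K/W
R_total = 0.2156 K/W;  Q = ΔT/R_total = 36/0.2156 = 167 W
T_interface = T_inner − Q·ΣR(inner→interface) = 16 − 167×0.02038

T ≈ 12.6 °C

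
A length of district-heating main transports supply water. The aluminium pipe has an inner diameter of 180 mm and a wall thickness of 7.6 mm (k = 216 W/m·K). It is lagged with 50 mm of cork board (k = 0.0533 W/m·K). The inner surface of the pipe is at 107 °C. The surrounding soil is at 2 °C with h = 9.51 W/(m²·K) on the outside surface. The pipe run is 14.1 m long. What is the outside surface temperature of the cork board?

T ≈ 10.8 °C

Cylindrical conduction, so R = ln(r₂/r₁)/(2πkL) per layer, in series:
R_aluminium pipe wall = ln(97.6/90)/(2π×216×14.1) = 4.236×10^-6 K/W
R_cork board = ln(147.6/97.6)/(2π×0.0533×14.1) = 0.0876 K/W
R_outer film = 1/(h_o·2πr_oL) = 1/(9.51×2π×0.1476×14.1) = 0.008041 K/W
R_total = 0.09564 K/W
Q = ΔT/R_total = 105/0.09564
Q = 1100 W
T_interface = T_inner − Q·ΣR(inner→interface) = 107 − 1100×0.0876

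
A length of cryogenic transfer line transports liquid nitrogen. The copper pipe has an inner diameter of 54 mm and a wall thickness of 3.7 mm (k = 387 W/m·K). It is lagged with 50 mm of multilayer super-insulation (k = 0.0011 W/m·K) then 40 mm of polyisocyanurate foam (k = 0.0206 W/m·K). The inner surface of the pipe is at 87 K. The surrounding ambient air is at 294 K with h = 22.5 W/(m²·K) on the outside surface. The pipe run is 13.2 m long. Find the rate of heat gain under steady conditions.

Treating each annulus and film as a series resistance:
R_copper pipe wall = ln(30.7/27)/(2π×387×13.2) = 4.001×10^-6 K/W
R_multilayer super-insulation = ln(80.7/30.7)/(2π×0.0011×13.2) = 10.59 K/W
R_polyisocyanurate foam = ln(120.7/80.7)/(2π×0.0206×13.2) = 0.2356 K/W
R_outer film = 1/(h_o·2πr_oL) = 1/(22.5×2π×0.1207×13.2) = 0.00444 K/W
R_total = 10.83 K/W
Q = ΔT/R_total = 207/10.83

Q ≈ 19.1 W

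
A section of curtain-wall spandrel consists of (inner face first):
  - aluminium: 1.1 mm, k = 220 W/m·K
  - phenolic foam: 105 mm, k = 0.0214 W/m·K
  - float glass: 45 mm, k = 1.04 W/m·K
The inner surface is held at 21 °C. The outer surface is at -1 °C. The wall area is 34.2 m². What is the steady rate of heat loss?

Q ≈ 152 W

Model the wall as resistances in series:
R_aluminium = L/(kA) = 0.0011/(220×34.2) = 1.462×10^-7 K/W
R_phenolic foam = L/(kA) = 0.105/(0.0214×34.2) = 0.1435 K/W
R_float glass = L/(kA) = 0.045/(1.04×34.2) = 0.001265 K/W
R_total = 0.1447 K/W
Q = ΔT / R_total = 22 / 0.1447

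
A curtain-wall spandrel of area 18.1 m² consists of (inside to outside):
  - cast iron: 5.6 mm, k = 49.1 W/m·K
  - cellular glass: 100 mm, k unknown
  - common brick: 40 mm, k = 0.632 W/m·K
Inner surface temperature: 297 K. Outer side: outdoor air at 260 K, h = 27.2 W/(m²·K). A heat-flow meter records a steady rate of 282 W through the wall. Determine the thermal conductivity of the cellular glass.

Model the wall as resistances in series:
R_cast iron = L/(kA) = 0.0056/(49.1×18.1) = 6.301×10^-6 K/W
R_common brick = L/(kA) = 0.04/(0.632×18.1) = 0.003497 K/W
R_outer film = 1/(h_o·A) = 1/(27.2×18.1) = 0.002031 K/W
Sum of known resistances R_other = 0.005534 K/W
Total R = ΔT/Q = 37/282 = 0.1312 K/W
R_cellular glass = R_total − R_other = 0.1257 K/W
k = L/(R·A) = 0.1/(0.1257×18.1)

k ≈ 0.044 W/(m·K)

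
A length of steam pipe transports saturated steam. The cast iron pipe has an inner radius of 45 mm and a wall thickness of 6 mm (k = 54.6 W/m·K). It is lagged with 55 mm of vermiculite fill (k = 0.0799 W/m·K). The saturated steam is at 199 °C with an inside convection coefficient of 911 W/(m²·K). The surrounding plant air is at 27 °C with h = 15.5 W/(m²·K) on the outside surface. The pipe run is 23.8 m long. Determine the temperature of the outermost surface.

Per-layer cylindrical resistances, series-summed:
R_inner film = 1/(h_i·2πr₁L) = 1/(911×2π×0.045×23.8) = 1.631×10^-4 K/W
R_cast iron pipe wall = ln(51/45)/(2π×54.6×23.8) = 1.533×10^-5 K/W
R_vermiculite fill = ln(106/51)/(2π×0.0799×23.8) = 0.06123 K/W
R_outer film = 1/(h_o·2πr_oL) = 1/(15.5×2π×0.106×23.8) = 0.00407 K/W
R_total = 0.06548 K/W
Q = ΔT/R_total = 172/0.06548
Q = 2630 W
T_interface = T_inner − Q·ΣR(inner→interface) = 199 − 2630×0.06141

T ≈ 37.7 °C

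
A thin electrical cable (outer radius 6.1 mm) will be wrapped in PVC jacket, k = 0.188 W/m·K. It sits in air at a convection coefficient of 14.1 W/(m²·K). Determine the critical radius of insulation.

r_cr ≈ 13.3 mm

For a cylinder r_cr = k/h = 0.188/14.1
r_cr = 13.3 mm; since the bare radius (6.1 mm) is below r_cr, adding a thin layer of insulation will *increase* heat loss.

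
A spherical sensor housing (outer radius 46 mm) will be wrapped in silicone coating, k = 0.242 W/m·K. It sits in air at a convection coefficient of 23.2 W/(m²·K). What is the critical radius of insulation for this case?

For a sphere r_cr = 2k/h = 2×0.242/23.2
r_cr = 20.9 mm; since the bare radius (46 mm) is above r_cr, any added insulation will reduce heat loss.

r_cr ≈ 20.9 mm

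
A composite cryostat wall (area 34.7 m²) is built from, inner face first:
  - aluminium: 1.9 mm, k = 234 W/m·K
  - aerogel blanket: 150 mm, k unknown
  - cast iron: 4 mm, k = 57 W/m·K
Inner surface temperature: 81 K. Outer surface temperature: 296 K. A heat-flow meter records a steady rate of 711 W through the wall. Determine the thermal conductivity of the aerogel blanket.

Treating each layer as a thermal resistance in series:
R_aluminium = L/(kA) = 0.0019/(234×34.7) = 2.34×10^-7 K/W
R_cast iron = L/(kA) = 0.004/(57×34.7) = 2.022×10^-6 K/W
Sum of known resistances R_other = 2.256×10^-6 K/W
Total R = ΔT/Q = 215/711 = 0.3024 K/W
R_aerogel blanket = R_total − R_other = 0.3024 K/W
k = L/(R·A) = 0.15/(0.3024×34.7)

k ≈ 0.0143 W/(m·K)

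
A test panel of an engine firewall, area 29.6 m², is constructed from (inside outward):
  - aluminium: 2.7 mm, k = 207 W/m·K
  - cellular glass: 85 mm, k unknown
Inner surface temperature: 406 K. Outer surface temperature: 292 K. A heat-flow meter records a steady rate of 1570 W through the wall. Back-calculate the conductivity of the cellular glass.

k ≈ 0.0395 W/(m·K)

Treating each layer as a thermal resistance in series:
R_aluminium = L/(kA) = 0.0027/(207×29.6) = 4.407×10^-7 K/W
Sum of known resistances R_other = 4.407×10^-7 K/W
Total R = ΔT/Q = 114/1570 = 0.07261 K/W
R_cellular glass = R_total − R_other = 0.07261 K/W
k = L/(R·A) = 0.085/(0.07261×29.6)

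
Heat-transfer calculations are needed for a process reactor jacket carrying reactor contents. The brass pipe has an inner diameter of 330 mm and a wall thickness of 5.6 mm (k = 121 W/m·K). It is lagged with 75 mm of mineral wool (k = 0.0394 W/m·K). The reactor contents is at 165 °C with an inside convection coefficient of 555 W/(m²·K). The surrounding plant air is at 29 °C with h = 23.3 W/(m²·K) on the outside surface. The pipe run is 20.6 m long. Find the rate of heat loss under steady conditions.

Treating each annulus and film as a series resistance:
R_inner film = 1/(h_i·2πr₁L) = 1/(555×2π×0.165×20.6) = 8.437×10^-5 K/W
R_brass pipe wall = ln(170.6/165)/(2π×121×20.6) = 2.131×10^-6 K/W
R_mineral wool = ln(245.6/170.6)/(2π×0.0394×20.6) = 0.07145 K/W
R_outer film = 1/(h_o·2πr_oL) = 1/(23.3×2π×0.2456×20.6) = 0.00135 K/W
R_total = 0.07289 K/W
Q = ΔT/R_total = 136/0.07289

Q ≈ 1870 W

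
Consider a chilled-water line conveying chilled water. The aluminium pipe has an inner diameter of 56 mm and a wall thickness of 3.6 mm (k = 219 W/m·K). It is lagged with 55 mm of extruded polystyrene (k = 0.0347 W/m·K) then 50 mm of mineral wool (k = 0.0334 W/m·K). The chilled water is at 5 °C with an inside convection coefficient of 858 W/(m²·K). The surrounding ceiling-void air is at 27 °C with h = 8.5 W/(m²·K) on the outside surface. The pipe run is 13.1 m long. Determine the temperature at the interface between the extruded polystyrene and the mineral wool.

T ≈ 19.7 °C

Treating each annulus and film as a series resistance:
R_inner film = 1/(h_i·2πr₁L) = 1/(858×2π×0.028×13.1) = 5.057×10^-4 K/W
R_aluminium pipe wall = ln(31.6/28)/(2π×219×13.1) = 6.71×10^-6 K/W
R_extruded polystyrene = ln(86.6/31.6)/(2π×0.0347×13.1) = 0.353 K/W
R_mineral wool = ln(136.6/86.6)/(2π×0.0334×13.1) = 0.1658 K/W
R_outer film = 1/(h_o·2πr_oL) = 1/(8.5×2π×0.1366×13.1) = 0.01046 K/W
R_total = 0.5297 K/W
Q = ΔT/R_total = 22/0.5297
Q = 41.5 W
T_interface = T_inner + Q·ΣR(inner→interface) = 5 + 41.5×0.3535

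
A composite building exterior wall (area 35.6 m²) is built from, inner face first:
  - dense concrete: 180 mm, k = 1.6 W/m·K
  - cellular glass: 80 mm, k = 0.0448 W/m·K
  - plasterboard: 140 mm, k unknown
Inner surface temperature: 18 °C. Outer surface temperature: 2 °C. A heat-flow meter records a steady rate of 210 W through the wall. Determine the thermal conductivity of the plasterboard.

Thermal resistances in series:
R_dense concrete = L/(kA) = 0.18/(1.6×35.6) = 0.00316 K/W
R_cellular glass = L/(kA) = 0.08/(0.0448×35.6) = 0.05016 K/W
Sum of known resistances R_other = 0.05332 K/W
Total R = ΔT/Q = 16/210 = 0.07619 K/W
R_plasterboard = R_total − R_other = 0.02287 K/W
k = L/(R·A) = 0.14/(0.02287×35.6)

k ≈ 0.172 W/(m·K)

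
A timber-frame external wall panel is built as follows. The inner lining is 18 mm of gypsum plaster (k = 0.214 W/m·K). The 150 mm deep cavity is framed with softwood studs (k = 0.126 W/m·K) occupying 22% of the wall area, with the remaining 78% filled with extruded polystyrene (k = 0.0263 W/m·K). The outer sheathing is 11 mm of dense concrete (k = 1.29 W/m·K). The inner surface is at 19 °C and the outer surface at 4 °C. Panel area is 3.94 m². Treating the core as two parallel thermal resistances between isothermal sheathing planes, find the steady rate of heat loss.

Q ≈ 18.5 W

Sheathing layers in series; stud and cavity paths in parallel between them.
R_inner = 0.018/(0.214×3.94) = 0.02135 K/W
R_stud  = 0.15/(0.126×0.22×3.94) = 1.373 K/W
R_cav   = 0.15/(0.0263×0.78×3.94) = 1.856 K/W
1/R_core = 1/R_stud + 1/R_cav → R_core = 0.7893 K/W
R_outer = 0.011/(1.29×3.94) = 0.002164 K/W
R_total = 0.8128 K/W
Q = ΔT/R_total = 15/0.8128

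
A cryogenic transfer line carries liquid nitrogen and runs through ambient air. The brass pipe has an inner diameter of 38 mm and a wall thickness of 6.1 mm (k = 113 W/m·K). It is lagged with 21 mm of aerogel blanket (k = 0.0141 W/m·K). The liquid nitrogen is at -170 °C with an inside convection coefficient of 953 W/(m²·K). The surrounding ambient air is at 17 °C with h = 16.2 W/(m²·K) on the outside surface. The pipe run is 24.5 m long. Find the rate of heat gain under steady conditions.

Q ≈ 647 W

Radial resistances (cylindrical: R_cond = ln(r_o/r_i)/(2πkL), R_conv = 1/(h·2πrL)):
R_inner film = 1/(h_i·2πr₁L) = 1/(953×2π×0.019×24.5) = 3.588×10^-4 K/W
R_brass pipe wall = ln(25.1/19)/(2π×113×24.5) = 1.601×10^-5 K/W
R_aerogel blanket = ln(46.1/25.1)/(2π×0.0141×24.5) = 0.2801 K/W
R_outer film = 1/(h_o·2πr_oL) = 1/(16.2×2π×0.0461×24.5) = 0.008698 K/W
R_total = 0.2892 K/W
Q = ΔT/R_total = 187/0.2892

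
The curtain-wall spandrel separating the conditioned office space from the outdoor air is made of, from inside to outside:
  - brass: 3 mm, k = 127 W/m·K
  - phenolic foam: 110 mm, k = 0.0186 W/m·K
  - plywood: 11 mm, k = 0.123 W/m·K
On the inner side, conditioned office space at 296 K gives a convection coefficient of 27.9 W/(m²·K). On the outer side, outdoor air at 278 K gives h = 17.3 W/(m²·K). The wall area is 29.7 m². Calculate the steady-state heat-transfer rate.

Q ≈ 87.7 W

Thermal resistances in series:
R_inner film = 1/(h_i·A) = 1/(27.9×29.7) = 0.001207 K/W
R_brass = L/(kA) = 0.003/(127×29.7) = 7.954×10^-7 K/W
R_phenolic foam = L/(kA) = 0.11/(0.0186×29.7) = 0.1991 K/W
R_plywood = L/(kA) = 0.011/(0.123×29.7) = 0.003011 K/W
R_outer film = 1/(h_o·A) = 1/(17.3×29.7) = 0.001946 K/W
R_total = 0.2053 K/W
Q = ΔT / R_total = 18 / 0.2053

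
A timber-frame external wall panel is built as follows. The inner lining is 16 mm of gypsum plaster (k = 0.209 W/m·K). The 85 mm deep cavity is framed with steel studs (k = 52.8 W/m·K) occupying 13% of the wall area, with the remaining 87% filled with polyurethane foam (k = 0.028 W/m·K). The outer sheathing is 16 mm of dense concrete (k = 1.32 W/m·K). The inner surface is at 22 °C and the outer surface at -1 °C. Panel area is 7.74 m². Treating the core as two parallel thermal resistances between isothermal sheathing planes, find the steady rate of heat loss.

Sheathing layers in series; stud and cavity paths in parallel between them.
R_inner = 0.016/(0.209×7.74) = 0.009891 K/W
R_stud  = 0.085/(52.8×0.13×7.74) = 0.0016 K/W
R_cav   = 0.085/(0.028×0.87×7.74) = 0.4508 K/W
1/R_core = 1/R_stud + 1/R_cav → R_core = 0.001594 K/W
R_outer = 0.016/(1.32×7.74) = 0.001566 K/W
R_total = 0.01305 K/W
Q = ΔT/R_total = 23/0.01305

Q ≈ 1760 W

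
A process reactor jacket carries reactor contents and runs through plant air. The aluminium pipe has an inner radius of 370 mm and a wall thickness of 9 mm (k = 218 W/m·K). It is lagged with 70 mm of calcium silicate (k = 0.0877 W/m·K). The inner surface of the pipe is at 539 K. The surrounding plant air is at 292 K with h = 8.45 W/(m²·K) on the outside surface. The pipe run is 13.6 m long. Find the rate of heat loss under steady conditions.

Radial resistances (cylindrical: R_cond = ln(r_o/r_i)/(2πkL), R_conv = 1/(h·2πrL)):
R_aluminium pipe wall = ln(379/370)/(2π×218×13.6) = 1.29×10^-6 K/W
R_calcium silicate = ln(449/379)/(2π×0.0877×13.6) = 0.02262 K/W
R_outer film = 1/(h_o·2πr_oL) = 1/(8.45×2π×0.449×13.6) = 0.003084 K/W
R_total = 0.0257 K/W
Q = ΔT/R_total = 247/0.0257

Q ≈ 9610 W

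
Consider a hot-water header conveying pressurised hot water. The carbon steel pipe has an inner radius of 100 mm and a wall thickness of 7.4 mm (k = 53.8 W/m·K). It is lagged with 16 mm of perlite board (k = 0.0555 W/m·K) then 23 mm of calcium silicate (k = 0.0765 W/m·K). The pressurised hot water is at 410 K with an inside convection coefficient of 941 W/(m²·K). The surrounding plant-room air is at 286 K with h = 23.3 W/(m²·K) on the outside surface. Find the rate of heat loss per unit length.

Cylindrical conduction, so R = ln(r₂/r₁)/(2πkL) per layer, in series:
R_inner film = 1/(h_i·2πr₁L) = 1/(941×2π×0.1×1) = 0.001691 K/W
R_carbon steel pipe wall = ln(107.4/100)/(2π×53.8×1) = 2.112×10^-4 K/W
R_perlite board = ln(123.4/107.4)/(2π×0.0555×1) = 0.3982 K/W
R_calcium silicate = ln(146.4/123.4)/(2π×0.0765×1) = 0.3556 K/W
R_outer film = 1/(h_o·2πr_oL) = 1/(23.3×2π×0.1464×1) = 0.04666 K/W
R_total = 0.8024 K/W
Q = ΔT/R_total = 124/0.8024

q′ ≈ 155 W/m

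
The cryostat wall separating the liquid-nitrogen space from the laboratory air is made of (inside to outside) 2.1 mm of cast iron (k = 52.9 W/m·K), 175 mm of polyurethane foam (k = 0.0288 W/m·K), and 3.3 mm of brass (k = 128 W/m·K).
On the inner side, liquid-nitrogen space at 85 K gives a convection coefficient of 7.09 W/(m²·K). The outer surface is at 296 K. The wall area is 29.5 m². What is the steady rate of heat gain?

Treating each layer as a thermal resistance in series:
R_inner film = 1/(h_i·A) = 1/(7.09×29.5) = 0.004781 K/W
R_cast iron = L/(kA) = 0.0021/(52.9×29.5) = 1.346×10^-6 K/W
R_polyurethane foam = L/(kA) = 0.175/(0.0288×29.5) = 0.206 K/W
R_brass = L/(kA) = 0.0033/(128×29.5) = 8.739×10^-7 K/W
R_total = 0.2108 K/W
Q = ΔT / R_total = 211 / 0.2108

Q ≈ 1000 W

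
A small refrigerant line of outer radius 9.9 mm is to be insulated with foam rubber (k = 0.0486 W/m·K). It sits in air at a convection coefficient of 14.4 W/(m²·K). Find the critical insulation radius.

For a cylinder r_cr = k/h = 0.0486/14.4
r_cr = 3.37 mm; since the bare radius (9.9 mm) is above r_cr, any added insulation will reduce heat loss.

r_cr ≈ 3.37 mm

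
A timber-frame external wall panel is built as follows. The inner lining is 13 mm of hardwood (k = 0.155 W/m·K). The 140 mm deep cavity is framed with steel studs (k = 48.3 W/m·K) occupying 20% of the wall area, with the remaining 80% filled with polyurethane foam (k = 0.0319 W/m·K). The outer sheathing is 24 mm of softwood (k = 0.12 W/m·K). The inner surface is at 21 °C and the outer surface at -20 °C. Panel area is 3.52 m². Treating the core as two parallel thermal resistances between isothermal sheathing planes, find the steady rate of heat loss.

Sheathing layers in series; stud and cavity paths in parallel between them.
R_inner = 0.013/(0.155×3.52) = 0.02383 K/W
R_stud  = 0.14/(48.3×0.2×3.52) = 0.004117 K/W
R_cav   = 0.14/(0.0319×0.8×3.52) = 1.558 K/W
1/R_core = 1/R_stud + 1/R_cav → R_core = 0.004106 K/W
R_outer = 0.024/(0.12×3.52) = 0.05682 K/W
R_total = 0.08475 K/W
Q = ΔT/R_total = 41/0.08475

Q ≈ 484 W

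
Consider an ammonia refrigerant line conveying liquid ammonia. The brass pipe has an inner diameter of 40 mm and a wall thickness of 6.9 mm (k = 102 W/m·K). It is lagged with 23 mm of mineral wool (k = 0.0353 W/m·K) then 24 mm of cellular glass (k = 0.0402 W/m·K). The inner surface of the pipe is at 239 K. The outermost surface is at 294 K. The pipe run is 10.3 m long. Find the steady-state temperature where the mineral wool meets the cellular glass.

Per-layer cylindrical resistances, series-summed:
R_brass pipe wall = ln(26.9/20)/(2π×102×10.3) = 4.49×10^-5 K/W
R_mineral wool = ln(49.9/26.9)/(2π×0.0353×10.3) = 0.2705 K/W
R_cellular glass = ln(73.9/49.9)/(2π×0.0402×10.3) = 0.1509 K/W
R_total = 0.4215 K/W
Q = ΔT/R_total = 55/0.4215
Q = 130 W
T_interface = T_inner + Q·ΣR(inner→interface) = 239 + 130×0.2705

T ≈ 274 K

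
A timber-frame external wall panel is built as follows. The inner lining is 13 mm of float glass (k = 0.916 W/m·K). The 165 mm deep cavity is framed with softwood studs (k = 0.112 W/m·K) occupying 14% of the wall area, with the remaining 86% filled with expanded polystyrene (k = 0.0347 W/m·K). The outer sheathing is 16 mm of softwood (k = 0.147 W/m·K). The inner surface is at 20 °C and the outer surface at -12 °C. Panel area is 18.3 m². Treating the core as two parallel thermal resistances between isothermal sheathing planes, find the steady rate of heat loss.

Sheathing layers in series; stud and cavity paths in parallel between them.
R_inner = 0.013/(0.916×18.3) = 7.755×10^-4 K/W
R_stud  = 0.165/(0.112×0.14×18.3) = 0.575 K/W
R_cav   = 0.165/(0.0347×0.86×18.3) = 0.3021 K/W
1/R_core = 1/R_stud + 1/R_cav → R_core = 0.1981 K/W
R_outer = 0.016/(0.147×18.3) = 0.005948 K/W
R_total = 0.2048 K/W
Q = ΔT/R_total = 32/0.2048

Q ≈ 156 W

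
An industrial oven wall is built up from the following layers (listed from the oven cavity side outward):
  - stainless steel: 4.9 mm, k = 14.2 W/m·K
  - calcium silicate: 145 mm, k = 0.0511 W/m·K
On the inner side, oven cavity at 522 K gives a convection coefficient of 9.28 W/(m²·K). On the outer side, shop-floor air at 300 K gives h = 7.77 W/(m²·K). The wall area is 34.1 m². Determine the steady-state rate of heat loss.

Q ≈ 2460 W

Thermal resistances in series:
R_inner film = 1/(h_i·A) = 1/(9.28×34.1) = 0.00316 K/W
R_stainless steel = L/(kA) = 0.0049/(14.2×34.1) = 1.012×10^-5 K/W
R_calcium silicate = L/(kA) = 0.145/(0.0511×34.1) = 0.08321 K/W
R_outer film = 1/(h_o·A) = 1/(7.77×34.1) = 0.003774 K/W
R_total = 0.09016 K/W
Q = ΔT / R_total = 222 / 0.09016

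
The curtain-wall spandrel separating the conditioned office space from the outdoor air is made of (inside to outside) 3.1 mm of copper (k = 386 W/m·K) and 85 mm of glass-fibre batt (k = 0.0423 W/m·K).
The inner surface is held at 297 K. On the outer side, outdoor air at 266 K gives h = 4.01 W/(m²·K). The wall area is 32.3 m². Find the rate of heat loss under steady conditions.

Thermal resistances in series:
R_copper = L/(kA) = 0.0031/(386×32.3) = 2.486×10^-7 K/W
R_glass-fibre batt = L/(kA) = 0.085/(0.0423×32.3) = 0.06221 K/W
R_outer film = 1/(h_o·A) = 1/(4.01×32.3) = 0.007721 K/W
R_total = 0.06993 K/W
Q = ΔT / R_total = 31 / 0.06993

Q ≈ 443 W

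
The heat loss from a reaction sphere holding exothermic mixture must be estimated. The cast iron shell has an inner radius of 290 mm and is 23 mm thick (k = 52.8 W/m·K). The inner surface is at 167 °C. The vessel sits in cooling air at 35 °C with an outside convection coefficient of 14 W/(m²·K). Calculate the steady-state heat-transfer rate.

Spherical conduction: R = (1/r_in − 1/r_out)/(4πk) per layer; series-sum.
R_cast iron shell = (1/0.29 − 1/0.313)/(4π×52.8) = 3.819×10^-4 K/W
R_outer film = 1/(h·4πr_o²) = 1/(14×4π×0.313²) = 0.05802 K/W
R_total = 0.0584 K/W
Q = ΔT/R_total = 132/0.0584

Q ≈ 2260 W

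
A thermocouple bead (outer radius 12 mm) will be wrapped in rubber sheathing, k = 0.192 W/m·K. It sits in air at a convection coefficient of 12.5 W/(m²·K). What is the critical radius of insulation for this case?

For a sphere r_cr = 2k/h = 2×0.192/12.5
r_cr = 30.7 mm; since the bare radius (12 mm) is below r_cr, adding a thin layer of insulation will *increase* heat loss.

r_cr ≈ 30.7 mm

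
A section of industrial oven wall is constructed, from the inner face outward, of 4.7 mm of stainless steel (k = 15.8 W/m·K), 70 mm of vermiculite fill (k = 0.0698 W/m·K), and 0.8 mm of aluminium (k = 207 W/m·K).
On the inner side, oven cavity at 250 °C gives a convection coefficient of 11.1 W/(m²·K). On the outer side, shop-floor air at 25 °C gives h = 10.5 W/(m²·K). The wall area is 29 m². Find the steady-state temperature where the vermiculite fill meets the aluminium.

T ≈ 43 °C

Treating each layer as a thermal resistance in series:
R_inner film = 1/(h_i·A) = 1/(11.1×29) = 0.003107 K/W
R_stainless steel = L/(kA) = 0.0047/(15.8×29) = 1.026×10^-5 K/W
R_vermiculite fill = L/(kA) = 0.07/(0.0698×29) = 0.03458 K/W
R_aluminium = L/(kA) = 0.0008/(207×29) = 1.333×10^-7 K/W
R_outer film = 1/(h_o·A) = 1/(10.5×29) = 0.003284 K/W
R_total = 0.04098 K/W;  Q = ΔT/R_total = 225/0.04098 = 5490 W
T_interface = T_inner − Q·ΣR(inner→interface) = 250 − 5490×0.0377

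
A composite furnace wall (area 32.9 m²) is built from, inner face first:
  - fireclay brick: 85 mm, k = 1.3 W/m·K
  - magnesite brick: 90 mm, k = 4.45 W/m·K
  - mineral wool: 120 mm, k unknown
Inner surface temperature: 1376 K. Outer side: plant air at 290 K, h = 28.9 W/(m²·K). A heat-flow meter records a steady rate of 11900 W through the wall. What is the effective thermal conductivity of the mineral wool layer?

k ≈ 0.0416 W/(m·K)

Thermal resistances in series:
R_fireclay brick = L/(kA) = 0.085/(1.3×32.9) = 0.001987 K/W
R_magnesite brick = L/(kA) = 0.09/(4.45×32.9) = 6.147×10^-4 K/W
R_outer film = 1/(h_o·A) = 1/(28.9×32.9) = 0.001052 K/W
Sum of known resistances R_other = 0.003654 K/W
Total R = ΔT/Q = 1086/11900 = 0.09126 K/W
R_mineral wool = R_total − R_other = 0.08761 K/W
k = L/(R·A) = 0.12/(0.08761×32.9)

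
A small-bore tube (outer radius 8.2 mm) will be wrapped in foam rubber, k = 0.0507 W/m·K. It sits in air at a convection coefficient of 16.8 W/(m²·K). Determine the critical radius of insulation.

For a cylinder r_cr = k/h = 0.0507/16.8
r_cr = 3.02 mm; since the bare radius (8.2 mm) is above r_cr, any added insulation will reduce heat loss.

r_cr ≈ 3.02 mm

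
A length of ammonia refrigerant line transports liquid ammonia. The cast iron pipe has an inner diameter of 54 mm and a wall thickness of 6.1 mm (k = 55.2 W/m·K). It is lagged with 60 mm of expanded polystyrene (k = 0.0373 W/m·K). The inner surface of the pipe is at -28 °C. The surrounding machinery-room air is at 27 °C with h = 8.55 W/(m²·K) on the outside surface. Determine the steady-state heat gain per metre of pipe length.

Treating each annulus and film as a series resistance:
R_cast iron pipe wall = ln(33.1/27)/(2π×55.2×1) = 5.873×10^-4 K/W
R_expanded polystyrene = ln(93.1/33.1)/(2π×0.0373×1) = 4.413 K/W
R_outer film = 1/(h_o·2πr_oL) = 1/(8.55×2π×0.0931×1) = 0.1999 K/W
R_total = 4.613 K/W
Q = ΔT/R_total = 55/4.613

q′ ≈ 11.9 W/m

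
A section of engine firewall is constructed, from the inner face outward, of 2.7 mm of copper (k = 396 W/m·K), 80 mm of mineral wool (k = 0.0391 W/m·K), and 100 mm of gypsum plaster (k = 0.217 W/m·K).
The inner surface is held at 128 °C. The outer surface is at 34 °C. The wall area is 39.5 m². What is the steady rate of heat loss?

Thermal resistances in series:
R_copper = L/(kA) = 0.0027/(396×39.5) = 1.726×10^-7 K/W
R_mineral wool = L/(kA) = 0.08/(0.0391×39.5) = 0.0518 K/W
R_gypsum plaster = L/(kA) = 0.1/(0.217×39.5) = 0.01167 K/W
R_total = 0.06347 K/W
Q = ΔT / R_total = 94 / 0.06347

Q ≈ 1480 W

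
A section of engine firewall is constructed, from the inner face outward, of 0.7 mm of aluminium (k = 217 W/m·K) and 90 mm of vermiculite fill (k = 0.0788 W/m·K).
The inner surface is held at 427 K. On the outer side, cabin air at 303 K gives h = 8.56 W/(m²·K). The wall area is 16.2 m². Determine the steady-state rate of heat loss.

Using the resistance-network approach (series):
R_aluminium = L/(kA) = 0.0007/(217×16.2) = 1.991×10^-7 K/W
R_vermiculite fill = L/(kA) = 0.09/(0.0788×16.2) = 0.0705 K/W
R_outer film = 1/(h_o·A) = 1/(8.56×16.2) = 0.007211 K/W
R_total = 0.07771 K/W
Q = ΔT / R_total = 124 / 0.07771

Q ≈ 1600 W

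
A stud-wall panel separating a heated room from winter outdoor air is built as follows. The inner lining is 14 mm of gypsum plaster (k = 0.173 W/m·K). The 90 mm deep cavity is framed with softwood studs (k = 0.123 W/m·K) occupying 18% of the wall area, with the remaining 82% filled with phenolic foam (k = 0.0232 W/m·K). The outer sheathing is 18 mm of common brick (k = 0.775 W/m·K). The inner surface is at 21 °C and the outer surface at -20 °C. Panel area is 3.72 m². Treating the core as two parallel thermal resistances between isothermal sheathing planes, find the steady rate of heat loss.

Q ≈ 66.6 W

Sheathing layers in series; stud and cavity paths in parallel between them.
R_inner = 0.014/(0.173×3.72) = 0.02175 K/W
R_stud  = 0.09/(0.123×0.18×3.72) = 1.093 K/W
R_cav   = 0.09/(0.0232×0.82×3.72) = 1.272 K/W
1/R_core = 1/R_stud + 1/R_cav → R_core = 0.5877 K/W
R_outer = 0.018/(0.775×3.72) = 0.006243 K/W
R_total = 0.6157 K/W
Q = ΔT/R_total = 41/0.6157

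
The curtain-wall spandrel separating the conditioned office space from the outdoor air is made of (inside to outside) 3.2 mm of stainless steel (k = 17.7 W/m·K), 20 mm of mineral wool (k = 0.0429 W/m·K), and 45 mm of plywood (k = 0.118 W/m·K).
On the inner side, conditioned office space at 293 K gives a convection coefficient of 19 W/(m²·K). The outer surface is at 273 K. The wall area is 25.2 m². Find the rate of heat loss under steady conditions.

Q ≈ 560 W

Treating each layer as a thermal resistance in series:
R_inner film = 1/(h_i·A) = 1/(19×25.2) = 0.002089 K/W
R_stainless steel = L/(kA) = 0.0032/(17.7×25.2) = 7.174×10^-6 K/W
R_mineral wool = L/(kA) = 0.02/(0.0429×25.2) = 0.0185 K/W
R_plywood = L/(kA) = 0.045/(0.118×25.2) = 0.01513 K/W
R_total = 0.03573 K/W
Q = ΔT / R_total = 20 / 0.03573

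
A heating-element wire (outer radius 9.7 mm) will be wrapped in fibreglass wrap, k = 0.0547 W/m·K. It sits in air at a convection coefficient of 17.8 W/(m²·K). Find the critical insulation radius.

r_cr ≈ 3.07 mm

For a cylinder r_cr = k/h = 0.0547/17.8
r_cr = 3.07 mm; since the bare radius (9.7 mm) is above r_cr, any added insulation will reduce heat loss.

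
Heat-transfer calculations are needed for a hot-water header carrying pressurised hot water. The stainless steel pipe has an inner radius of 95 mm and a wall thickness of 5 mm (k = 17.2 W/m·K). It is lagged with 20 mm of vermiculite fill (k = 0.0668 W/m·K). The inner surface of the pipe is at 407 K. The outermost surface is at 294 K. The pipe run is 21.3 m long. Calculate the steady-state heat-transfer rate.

Cylindrical conduction, so R = ln(r₂/r₁)/(2πkL) per layer, in series:
R_stainless steel pipe wall = ln(100/95)/(2π×17.2×21.3) = 2.228×10^-5 K/W
R_vermiculite fill = ln(120/100)/(2π×0.0668×21.3) = 0.02039 K/W
R_total = 0.02042 K/W
Q = ΔT/R_total = 113/0.02042

Q ≈ 5530 W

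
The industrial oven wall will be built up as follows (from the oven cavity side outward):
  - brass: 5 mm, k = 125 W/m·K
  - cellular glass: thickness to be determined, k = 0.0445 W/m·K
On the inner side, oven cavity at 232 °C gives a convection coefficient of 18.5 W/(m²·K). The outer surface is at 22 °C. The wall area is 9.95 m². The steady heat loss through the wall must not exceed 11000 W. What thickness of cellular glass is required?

L ≈ 6.05 mm

Treating each layer as a thermal resistance in series:
R_inner film = 1/(h_i·A) = 1/(18.5×9.95) = 0.005433 K/W
R_brass = L/(kA) = 0.005/(125×9.95) = 4.02×10^-6 K/W
Sum of the known resistances R_other = 0.005437 K/W
Required total resistance R_tot = ΔT/Q_allow = 210/11000 = 0.01909 K/W
R_cellular glass = R_tot − R_other = 0.01365 K/W
L = R·k·A = 0.01365×0.0445×9.95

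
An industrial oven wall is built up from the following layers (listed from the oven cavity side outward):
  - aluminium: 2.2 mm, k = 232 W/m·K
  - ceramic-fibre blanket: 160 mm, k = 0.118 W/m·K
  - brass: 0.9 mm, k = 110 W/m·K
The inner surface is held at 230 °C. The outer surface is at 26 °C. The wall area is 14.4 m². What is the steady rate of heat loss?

Treating each layer as a thermal resistance in series:
R_aluminium = L/(kA) = 0.0022/(232×14.4) = 6.585×10^-7 K/W
R_ceramic-fibre blanket = L/(kA) = 0.16/(0.118×14.4) = 0.09416 K/W
R_brass = L/(kA) = 0.0009/(110×14.4) = 5.682×10^-7 K/W
R_total = 0.09416 K/W
Q = ΔT / R_total = 204 / 0.09416

Q ≈ 2170 W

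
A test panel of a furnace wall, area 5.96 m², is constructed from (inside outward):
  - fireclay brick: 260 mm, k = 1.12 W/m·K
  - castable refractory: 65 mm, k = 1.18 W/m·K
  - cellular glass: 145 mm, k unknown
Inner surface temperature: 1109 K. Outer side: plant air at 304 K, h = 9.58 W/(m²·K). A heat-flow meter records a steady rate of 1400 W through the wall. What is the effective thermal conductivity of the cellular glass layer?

Using the resistance-network approach (series):
R_fireclay brick = L/(kA) = 0.26/(1.12×5.96) = 0.03895 K/W
R_castable refractory = L/(kA) = 0.065/(1.18×5.96) = 0.009242 K/W
R_outer film = 1/(h_o·A) = 1/(9.58×5.96) = 0.01751 K/W
Sum of known resistances R_other = 0.06571 K/W
Total R = ΔT/Q = 805/1400 = 0.575 K/W
R_cellular glass = R_total − R_other = 0.5093 K/W
k = L/(R·A) = 0.145/(0.5093×5.96)

k ≈ 0.0478 W/(m·K)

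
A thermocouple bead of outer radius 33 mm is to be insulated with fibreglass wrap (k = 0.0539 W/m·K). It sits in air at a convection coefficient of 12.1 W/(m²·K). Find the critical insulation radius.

r_cr ≈ 8.91 mm

For a sphere r_cr = 2k/h = 2×0.0539/12.1
r_cr = 8.91 mm; since the bare radius (33 mm) is above r_cr, any added insulation will reduce heat loss.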